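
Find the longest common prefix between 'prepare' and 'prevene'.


Compare from the start: 3 characters match: 'pre'. Mismatch at position 4: 'p' vs 'v'.

pre


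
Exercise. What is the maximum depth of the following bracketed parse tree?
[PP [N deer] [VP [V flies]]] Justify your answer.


Count bracket nesting levels:
'[' at pos 0: depth = 1
'[' at pos 4: depth = 2
'[' at pos 13: depth = 2
'[' at pos 17: depth = 3
Maximum depth reached: 3

3


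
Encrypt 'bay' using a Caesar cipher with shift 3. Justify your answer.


Shift each letter by 3: b -> e, a -> d, y -> b. Result: 'edb'.

edb


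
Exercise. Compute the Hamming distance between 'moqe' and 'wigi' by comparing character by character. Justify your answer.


Alignment:
Position 1: 'm' vs 'w' = DIFFER
Position 2: 'o' vs 'i' = DIFFER
Position 3: 'q' vs 'g' = DIFFER
Position 4: 'e' vs 'i' = DIFFER
Total differences: 4

4


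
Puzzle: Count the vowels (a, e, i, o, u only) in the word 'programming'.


Vowels in 'programming': o, a, i = 3 vowels.

3


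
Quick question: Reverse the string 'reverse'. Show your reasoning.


Reverse 'reverse' character by character: 'esrever'.

esrever


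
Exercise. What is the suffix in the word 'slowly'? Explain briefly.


The word 'slowly' = 'slow' (root) + '-ly' (suffix). The suffix is '-ly'.

ly


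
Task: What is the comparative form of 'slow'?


Apply comparative formation (add -er): 'slow' -> 'slower'.

slower


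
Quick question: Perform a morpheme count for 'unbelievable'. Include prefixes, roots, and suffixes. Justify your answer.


Decomposition: un- (prefix) + believe (root) + -able (suffix) = 3 morpheme(s)

3 morphemes


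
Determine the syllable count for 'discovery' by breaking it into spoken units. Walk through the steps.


Break 'discovery' into syllables: dis-cov-er-y -> dis | cov | er | y = 4 syllables

4 syllables


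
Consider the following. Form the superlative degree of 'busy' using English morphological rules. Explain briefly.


Apply superlative formation (consonant + y: change y to i, add -est): 'busy' -> 'busiest'.

busiest


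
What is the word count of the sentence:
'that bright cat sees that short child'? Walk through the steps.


Split into words: that | bright | cat | sees | that | short | child = 7 words.

7


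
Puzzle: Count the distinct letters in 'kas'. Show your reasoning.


Unique letters in 'kas': {a, k, s} = 3 distinct letters.

3


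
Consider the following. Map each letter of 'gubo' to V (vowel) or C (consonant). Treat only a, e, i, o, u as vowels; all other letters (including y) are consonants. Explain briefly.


Letter mapping: g = C, u = V, b = C, o = V.

CVCV


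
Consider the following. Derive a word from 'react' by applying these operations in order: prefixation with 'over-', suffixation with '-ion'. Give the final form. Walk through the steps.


Step 1: Add prefix 'over-' to 'react' = 'overreact'
Step 2: Add suffix '-ion' to 'overreact' = 'overreaction'

overreaction


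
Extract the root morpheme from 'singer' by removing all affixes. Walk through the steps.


Remove suffix '-er' from 'singer' to get root 'sing'.

sing


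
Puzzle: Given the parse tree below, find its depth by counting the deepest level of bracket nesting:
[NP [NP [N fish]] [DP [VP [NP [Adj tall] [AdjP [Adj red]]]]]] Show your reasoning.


Count bracket nesting levels:
'[' at pos 0: depth = 1
'[' at pos 4: depth = 2
'[' at pos 8: depth = 3
'[' at pos 18: depth = 2
'[' at pos 22: depth = 3
'[' at pos 26: depth = 4
'[' at pos 30: depth = 5
'[' at pos 41: depth = 5
'[' at pos 47: depth = 6
Maximum depth reached: 6

6


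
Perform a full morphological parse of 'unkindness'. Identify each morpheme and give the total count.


Step 1: Identify prefix: 'un' (meaning: not/reverse)
Step 2: Identify root: 'kind'
Step 3: Identify suffix(es): 'ness'
Decomposition: un- (prefix: not/reverse) + kind (root) + -ness (suffix: state of)
Total morphemes: 3

3 morphemes (un- (prefix: not/reverse) + kind (root) + -ness (suffix: state of))


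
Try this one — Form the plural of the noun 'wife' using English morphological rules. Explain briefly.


Apply rule: Change -fe to -ves. 'wife' becomes 'wives'.

wives


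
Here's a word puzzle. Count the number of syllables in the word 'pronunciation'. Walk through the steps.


Break 'pronunciation' into syllables: pro-nun-ci-a-tion -> pro | nun | ci | a | tion = 5 syllables

5 syllables


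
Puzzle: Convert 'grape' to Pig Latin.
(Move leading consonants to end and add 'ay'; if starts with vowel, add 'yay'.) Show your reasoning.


'grape': move consonant cluster 'gr' to end and add 'ay': 'apegray'.

apegray


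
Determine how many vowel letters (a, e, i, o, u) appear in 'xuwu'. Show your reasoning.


Vowels in 'xuwu': u, u = 2 vowels.

2


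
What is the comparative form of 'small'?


Apply comparative formation (add -er): 'small' -> 'smaller'.

smaller


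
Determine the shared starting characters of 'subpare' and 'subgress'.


Compare from the start: 3 characters match: 'sub'. Mismatch at position 4: 'p' vs 'g'.

sub


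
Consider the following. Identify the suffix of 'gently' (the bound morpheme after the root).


The word 'gently' = 'gentle' (root) + '-ly' (suffix). The suffix is '-ly'.

ly


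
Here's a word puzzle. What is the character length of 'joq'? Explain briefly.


Spell out 'joq' and number each letter: j(1), o(2), q(3). Total: 3 letters.

3


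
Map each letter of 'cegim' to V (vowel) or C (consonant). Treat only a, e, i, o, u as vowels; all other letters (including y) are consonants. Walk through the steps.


Letter mapping: c = C, e = V, g = C, i = V, m = C.

CVCVC


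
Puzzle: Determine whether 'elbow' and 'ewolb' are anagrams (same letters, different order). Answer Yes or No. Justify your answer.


Sorted letters of 'elbow': 'below'
Sorted letters of 'ewolb': 'below'
They match.

Yes


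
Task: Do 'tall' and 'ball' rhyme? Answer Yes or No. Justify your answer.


Rime (stressed vowel + following sounds) of 'tall': -all = /ɔːl/
Rime of 'ball': -all = /ɔːl/
/ɔːl/ and /ɔːl/ are the same ending sound, so the words rhyme.

Yes


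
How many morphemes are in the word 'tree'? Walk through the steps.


Decomposition: tree (free morpheme) = 1 morpheme(s)

1 morphemes


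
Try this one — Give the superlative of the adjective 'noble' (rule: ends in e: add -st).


Apply superlative formation (ends in e: add -st): 'noble' -> 'noblest'.

noblest


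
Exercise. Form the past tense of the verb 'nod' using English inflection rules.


Apply rule: Double final consonant and add -ed. 'nod' becomes 'nodded'.

nodded


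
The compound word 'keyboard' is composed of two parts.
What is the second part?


Split 'keyboard' into 'key' + 'board'. The second part is 'board'.

board


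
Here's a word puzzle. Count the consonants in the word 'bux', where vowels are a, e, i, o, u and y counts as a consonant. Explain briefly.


Consonants in 'bux': b, x = 2 consonants.

2


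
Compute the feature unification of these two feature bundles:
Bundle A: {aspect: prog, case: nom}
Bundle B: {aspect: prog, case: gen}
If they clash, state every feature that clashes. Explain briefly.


Compare features:
aspect: A=prog vs B=prog -> unified: prog
case: A=nom vs B=gen -> CLASH
Clash detected on feature 'case' (nom vs gen); unification fails.

CLASH on 'case' (nom vs gen)


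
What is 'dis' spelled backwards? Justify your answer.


Reverse 'dis' character by character: 'sid'.

sid


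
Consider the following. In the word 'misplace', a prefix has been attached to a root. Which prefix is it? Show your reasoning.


The word 'misplace' = 'mis' (prefix) + 'place' (root). The prefix is 'mis'.

mis


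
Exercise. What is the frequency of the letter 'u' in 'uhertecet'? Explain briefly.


Letter 'u' in 'uhertecet': found at position(s) 1 = 1 occurrence(s).

1


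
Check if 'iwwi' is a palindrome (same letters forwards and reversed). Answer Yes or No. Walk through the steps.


Forward: 'iwwi'
Reversed: 'iwwi'
They are identical.

Yes


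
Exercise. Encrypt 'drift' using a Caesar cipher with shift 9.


Shift each letter by 9: d -> m, r -> a, i -> r, f -> o, t -> c. Result: 'maroc'.

maroc


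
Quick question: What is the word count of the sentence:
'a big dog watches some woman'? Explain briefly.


Split into words: a | big | dog | watches | some | woman = 6 words.

6


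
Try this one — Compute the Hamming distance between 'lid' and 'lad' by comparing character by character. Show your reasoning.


Alignment:
Position 1: 'l' vs 'l' = match
Position 2: 'i' vs 'a' = DIFFER
Position 3: 'd' vs 'd' = match
Total differences: 1

1


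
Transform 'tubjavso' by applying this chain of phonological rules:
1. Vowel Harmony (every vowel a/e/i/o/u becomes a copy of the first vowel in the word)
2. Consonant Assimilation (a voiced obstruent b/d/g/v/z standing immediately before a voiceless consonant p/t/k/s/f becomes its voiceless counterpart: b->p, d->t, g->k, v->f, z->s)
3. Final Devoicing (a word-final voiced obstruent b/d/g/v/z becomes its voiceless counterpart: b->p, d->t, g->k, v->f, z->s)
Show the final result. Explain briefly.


Starting form: 'tubjavso'
Rule 1: Vowel Harmony: all vowels become 'u' (matching first vowel). 'tubjavso' -> 'tubjuvsu'
Rule 2: Consonant Assimilation: voiced obstruent before voiceless consonant becomes voiceless ('vs' -> 'fs'). 'tubjuvsu' -> 'tubjufsu'
Rule 3: Final Devoicing: the word ends in the vowel 'u', not a consonant. No change.
Final form: 'tubjufsu'

tubjufsu


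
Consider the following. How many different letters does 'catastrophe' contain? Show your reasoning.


Unique letters in 'catastrophe': {a, c, e, h, o, p, r, s, t} = 9 distinct letters.

9


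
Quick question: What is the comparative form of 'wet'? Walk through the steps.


Apply comparative formation (double final consonant, add -er): 'wet' -> 'wetter'.

wetter


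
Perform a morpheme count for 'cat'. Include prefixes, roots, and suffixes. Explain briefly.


Decomposition: cat (free morpheme) = 1 morpheme(s)

1 morphemes


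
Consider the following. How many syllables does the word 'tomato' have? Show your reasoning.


Break 'tomato' into syllables: to-ma-to -> to | ma | to = 3 syllables

3 syllables


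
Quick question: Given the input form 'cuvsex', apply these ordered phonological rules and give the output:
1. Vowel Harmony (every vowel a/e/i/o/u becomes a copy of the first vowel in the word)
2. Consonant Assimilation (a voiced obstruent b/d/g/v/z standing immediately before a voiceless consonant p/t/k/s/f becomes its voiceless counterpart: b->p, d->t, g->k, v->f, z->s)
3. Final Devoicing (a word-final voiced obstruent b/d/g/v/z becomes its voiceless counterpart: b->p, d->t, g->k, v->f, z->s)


Starting form: 'cuvsex'
Rule 1: Vowel Harmony: all vowels become 'u' (matching first vowel). 'cuvsex' -> 'cuvsux'
Rule 2: Consonant Assimilation: voiced obstruent before voiceless consonant becomes voiceless ('vs' -> 'fs'). 'cuvsux' -> 'cufsux'
Rule 3: Final Devoicing: final consonant 'x' is not one of the voiced obstruents b/d/g/v/z. No change.
Final form: 'cufsux'

cufsux


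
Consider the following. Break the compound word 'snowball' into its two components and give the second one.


Split 'snowball' into 'snow' + 'ball'. The second part is 'ball'.

ball


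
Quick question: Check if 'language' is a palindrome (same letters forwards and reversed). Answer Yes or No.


Forward: 'language'
Reversed: 'egaugnal'
They differ.

No


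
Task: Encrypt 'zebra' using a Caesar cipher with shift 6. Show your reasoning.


Shift each letter by 6: z -> f, e -> k, b -> h, r -> x, a -> g. Result: 'fkhxg'.

fkhxg


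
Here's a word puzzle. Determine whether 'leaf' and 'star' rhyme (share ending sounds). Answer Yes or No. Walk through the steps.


Rime (stressed vowel + following sounds) of 'leaf': -eaf = /iːf/
Rime of 'star': -ar = /ɑːr/
/iːf/ and /ɑːr/ are different ending sounds, so the words do not rhyme.

No


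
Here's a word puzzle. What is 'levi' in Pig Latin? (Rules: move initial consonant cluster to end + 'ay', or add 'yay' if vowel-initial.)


'levi': move consonant cluster 'l' to end and add 'ay': 'evilay'.

evilay


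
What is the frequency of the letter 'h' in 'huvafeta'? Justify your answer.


Letter 'h' in 'huvafeta': found at position(s) 1 = 1 occurrence(s).

1


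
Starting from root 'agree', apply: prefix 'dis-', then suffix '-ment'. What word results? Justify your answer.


Step 1: Add prefix 'dis-' to 'agree' = 'disagree'
Step 2: Add suffix '-ment' to 'disagree' = 'disagreement'

disagreement


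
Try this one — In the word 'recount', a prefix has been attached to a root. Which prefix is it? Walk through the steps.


The word 'recount' = 're' (prefix) + 'count' (root). The prefix is 're'.

re


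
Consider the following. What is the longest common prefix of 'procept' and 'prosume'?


Compare from the start: 3 characters match: 'pro'. Mismatch at position 4: 'c' vs 's'.

pro


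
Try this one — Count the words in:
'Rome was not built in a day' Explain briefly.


Split into words: Rome | was | not | built | in | a | day = 7 words.

7


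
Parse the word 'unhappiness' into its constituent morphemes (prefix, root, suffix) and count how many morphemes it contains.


Step 1: Identify prefix: 'un' (meaning: not/reverse)
Step 2: Identify root: 'happy'
Step 3: Identify suffix(es): 'ness'
Decomposition: un- (prefix: not/reverse) + happy (root) + -ness (suffix: state of)
Total morphemes: 3

3 morphemes (un- (prefix: not/reverse) + happy (root) + -ness (suffix: state of))


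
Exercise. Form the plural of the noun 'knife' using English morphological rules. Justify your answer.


Apply rule: Change -fe to -ves. 'knife' becomes 'knives'.

knives


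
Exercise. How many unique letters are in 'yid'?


Unique letters in 'yid': {d, i, y} = 3 distinct letters.

3


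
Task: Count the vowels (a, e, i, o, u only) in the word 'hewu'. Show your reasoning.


Vowels in 'hewu': e, u = 2 vowels.

2


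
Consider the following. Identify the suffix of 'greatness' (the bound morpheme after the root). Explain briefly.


The word 'greatness' = 'great' (root) + '-ness' (suffix). The suffix is '-ness'.

ness


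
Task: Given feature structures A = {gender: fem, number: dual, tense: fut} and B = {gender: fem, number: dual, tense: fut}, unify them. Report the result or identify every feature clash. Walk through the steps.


Compare features:
gender: A=fem vs B=fem -> unified: fem
number: A=dual vs B=dual -> unified: dual
tense: A=fut vs B=fut -> unified: fut
No clashes found.

Unified: {gender: fem, number: dual, tense: fut}


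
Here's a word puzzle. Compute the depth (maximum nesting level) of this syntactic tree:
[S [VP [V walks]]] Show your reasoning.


Count bracket nesting levels:
'[' at pos 0: depth = 1
'[' at pos 3: depth = 2
'[' at pos 7: depth = 3
Maximum depth reached: 3

3


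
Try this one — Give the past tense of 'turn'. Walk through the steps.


Apply rule: Add -ed. 'turn' becomes 'turned'.

turned


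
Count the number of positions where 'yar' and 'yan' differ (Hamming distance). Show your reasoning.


Alignment:
Position 1: 'y' vs 'y' = match
Position 2: 'a' vs 'a' = match
Position 3: 'r' vs 'n' = DIFFER
Total differences: 1

1


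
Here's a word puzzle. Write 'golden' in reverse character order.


Reverse 'golden' character by character: 'nedlog'.

nedlog


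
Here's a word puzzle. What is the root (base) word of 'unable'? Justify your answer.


Remove prefix 'un' from 'unable' to get root 'able'.

able


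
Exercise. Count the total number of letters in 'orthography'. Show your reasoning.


Spell out 'orthography' and number each letter: o(1), r(2), t(3), h(4), o(5), g(6), r(7), a(8), p(9), h(10), y(11). Total: 11 letters.

11


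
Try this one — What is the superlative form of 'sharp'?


Apply superlative formation (add -est): 'sharp' -> 'sharpest'.

sharpest


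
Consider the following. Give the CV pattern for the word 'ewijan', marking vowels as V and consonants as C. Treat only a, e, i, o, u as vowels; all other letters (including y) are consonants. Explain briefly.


Letter mapping: e = V, w = C, i = V, j = C, a = V, n = C.

VCVCVC


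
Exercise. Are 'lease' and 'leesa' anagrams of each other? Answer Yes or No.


Sorted letters of 'lease': 'aeels'
Sorted letters of 'leesa': 'aeels'
They match.

Yes


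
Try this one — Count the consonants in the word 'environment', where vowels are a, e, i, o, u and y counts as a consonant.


Consonants in 'environment': n, v, r, n, m, n, t = 7 consonants.

7


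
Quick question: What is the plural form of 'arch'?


Apply rule: Add -es (sibilant/fricative ending). 'arch' becomes 'arches'.

arches


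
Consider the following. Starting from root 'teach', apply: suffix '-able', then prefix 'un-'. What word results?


Step 1: Add suffix '-able' to 'teach' = 'teachable'
Step 2: Add prefix 'un-' to 'teachable' = 'unteachable'

unteachable


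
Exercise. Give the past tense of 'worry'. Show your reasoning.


Apply rule: Change -y to -ied. 'worry' becomes 'worried'.

worried


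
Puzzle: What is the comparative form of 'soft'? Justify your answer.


Apply comparative formation (add -er): 'soft' -> 'softer'.

softer


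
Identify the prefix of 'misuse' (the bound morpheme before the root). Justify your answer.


The word 'misuse' = 'mis' (prefix) + 'use' (root). The prefix is 'mis'.

mis


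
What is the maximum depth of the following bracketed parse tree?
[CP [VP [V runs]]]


Count bracket nesting levels:
'[' at pos 0: depth = 1
'[' at pos 4: depth = 2
'[' at pos 8: depth = 3
Maximum depth reached: 3

3


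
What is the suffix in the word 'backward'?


The word 'backward' = 'back' (root) + '-ward' (suffix). The suffix is '-ward'.

ward


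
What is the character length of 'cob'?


Spell out 'cob' and number each letter: c(1), o(2), b(3). Total: 3 letters.

3


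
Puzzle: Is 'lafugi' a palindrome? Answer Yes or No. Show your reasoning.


Forward: 'lafugi'
Reversed: 'igufal'
They differ.

No


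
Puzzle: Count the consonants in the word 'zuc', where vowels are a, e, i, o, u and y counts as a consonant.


Consonants in 'zuc': z, c = 2 consonants.

2


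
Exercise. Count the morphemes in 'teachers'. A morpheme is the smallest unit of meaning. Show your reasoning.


Decomposition: teach (root) + -er (suffix) + -s (plural) = 3 morpheme(s)

3 morphemes


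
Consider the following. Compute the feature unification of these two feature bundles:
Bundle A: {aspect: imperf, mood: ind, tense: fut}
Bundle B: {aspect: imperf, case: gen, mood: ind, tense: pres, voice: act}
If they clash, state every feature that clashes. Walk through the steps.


Compare features:
aspect: A=imperf vs B=imperf -> unified: imperf
case: A=_ vs B=gen -> unified: gen
mood: A=ind vs B=ind -> unified: ind
tense: A=fut vs B=pres -> CLASH
voice: A=_ vs B=act -> unified: act
Clash detected on feature 'tense' (fut vs pres); unification fails.

CLASH on 'tense' (fut vs pres)


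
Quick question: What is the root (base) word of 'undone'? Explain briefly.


Remove prefix 'un' from 'undone' to get root 'done'.

done


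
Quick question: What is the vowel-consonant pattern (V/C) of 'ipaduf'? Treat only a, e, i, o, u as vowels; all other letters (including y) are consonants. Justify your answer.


Letter mapping: i = V, p = C, a = V, d = C, u = V, f = C.

VCVCVC


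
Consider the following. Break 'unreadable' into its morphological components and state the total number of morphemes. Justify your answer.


Step 1: Identify prefix: 'un' (meaning: not/reverse)
Step 2: Identify root: 'read'
Step 3: Identify suffix(es): 'able'
Decomposition: un- (prefix: not/reverse) + read (root) + -able (suffix: capable of)
Total morphemes: 3

3 morphemes (un- (prefix: not/reverse) + read (root) + -able (suffix: capable of))


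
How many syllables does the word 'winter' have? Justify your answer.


Break 'winter' into syllables: win-ter -> win | ter = 2 syllables

2 syllables


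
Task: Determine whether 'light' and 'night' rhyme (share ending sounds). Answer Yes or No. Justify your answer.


Rime (stressed vowel + following sounds) of 'light': -ight = /aɪt/
Rime of 'night': -ight = /aɪt/
/aɪt/ and /aɪt/ are the same ending sound, so the words rhyme.

Yes


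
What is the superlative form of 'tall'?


Apply superlative formation (add -est): 'tall' -> 'tallest'.

tallest


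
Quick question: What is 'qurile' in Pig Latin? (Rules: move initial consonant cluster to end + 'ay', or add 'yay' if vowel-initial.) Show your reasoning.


'qurile': move consonant cluster 'q' to end and add 'ay': 'urileqay'.

urileqay


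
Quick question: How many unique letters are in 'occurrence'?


Unique letters in 'occurrence': {c, e, n, o, r, u} = 6 distinct letters.

6


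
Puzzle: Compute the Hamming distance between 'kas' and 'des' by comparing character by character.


Alignment:
Position 1: 'k' vs 'd' = DIFFER
Position 2: 'a' vs 'e' = DIFFER
Position 3: 's' vs 's' = match
Total differences: 2

2


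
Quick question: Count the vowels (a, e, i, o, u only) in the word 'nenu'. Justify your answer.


Vowels in 'nenu': e, u = 2 vowels.

2


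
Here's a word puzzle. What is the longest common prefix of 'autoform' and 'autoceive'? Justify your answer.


Compare from the start: 4 characters match: 'auto'. Mismatch at position 5: 'f' vs 'c'.

auto


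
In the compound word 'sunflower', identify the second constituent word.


Split 'sunflower' into 'sun' + 'flower'. The second part is 'flower'.

flower


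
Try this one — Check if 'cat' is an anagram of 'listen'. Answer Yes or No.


Sorted letters of 'cat': 'act'
Sorted letters of 'listen': 'eilnst'
They do not match.

No


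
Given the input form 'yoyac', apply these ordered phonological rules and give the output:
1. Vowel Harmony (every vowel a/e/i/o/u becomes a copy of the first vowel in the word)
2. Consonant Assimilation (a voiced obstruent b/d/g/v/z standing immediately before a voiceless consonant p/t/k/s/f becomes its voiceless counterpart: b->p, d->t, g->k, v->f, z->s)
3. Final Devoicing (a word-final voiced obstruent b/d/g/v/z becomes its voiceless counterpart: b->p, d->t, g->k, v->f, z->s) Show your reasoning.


Starting form: 'yoyac'
Rule 1: Vowel Harmony: all vowels become 'o' (matching first vowel). 'yoyac' -> 'yoyoc'
Rule 2: Consonant Assimilation: no voiced obstruent (b/d/g/v/z) stands immediately before a voiceless consonant (p/t/k/s/f). No change.
Rule 3: Final Devoicing: final consonant 'c' is not one of the voiced obstruents b/d/g/v/z. No change.
Final form: 'yoyoc'

yoyoc


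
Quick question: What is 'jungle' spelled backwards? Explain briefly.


Reverse 'jungle' character by character: 'elgnuj'.

elgnuj


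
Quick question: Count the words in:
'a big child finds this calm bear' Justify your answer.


Split into words: a | big | child | finds | this | calm | bear = 7 words.

7


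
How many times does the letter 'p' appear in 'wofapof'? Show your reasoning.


Letter 'p' in 'wofapof': found at position(s) 5 = 1 occurrence(s).

1


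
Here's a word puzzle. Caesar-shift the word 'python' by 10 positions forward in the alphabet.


Shift each letter by 10: p -> z, y -> i, t -> d, h -> r, o -> y, n -> x. Result: 'zidryx'.

zidryx


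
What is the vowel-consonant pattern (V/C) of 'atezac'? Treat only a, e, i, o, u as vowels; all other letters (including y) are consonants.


Letter mapping: a = V, t = C, e = V, z = C, a = V, c = C.

VCVCVC


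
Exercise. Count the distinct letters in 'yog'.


Unique letters in 'yog': {g, o, y} = 3 distinct letters.

3


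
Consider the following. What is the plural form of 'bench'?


Apply rule: Add -es (sibilant/fricative ending). 'bench' becomes 'benches'.

benches


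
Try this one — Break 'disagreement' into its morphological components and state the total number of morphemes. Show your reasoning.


Step 1: Identify prefix: 'dis' (meaning: not/apart)
Step 2: Identify root: 'agree'
Step 3: Identify suffix(es): 'ment'
Decomposition: dis- (prefix: not/apart) + agree (root) + -ment (suffix: action/result)
Total morphemes: 3

3 morphemes (dis- (prefix: not/apart) + agree (root) + -ment (suffix: action/result))


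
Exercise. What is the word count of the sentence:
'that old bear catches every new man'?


Split into words: that | old | bear | catches | every | new | man = 7 words.

7


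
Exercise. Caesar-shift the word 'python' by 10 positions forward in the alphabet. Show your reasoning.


Shift each letter by 10: p -> z, y -> i, t -> d, h -> r, o -> y, n -> x. Result: 'zidryx'.

zidryx


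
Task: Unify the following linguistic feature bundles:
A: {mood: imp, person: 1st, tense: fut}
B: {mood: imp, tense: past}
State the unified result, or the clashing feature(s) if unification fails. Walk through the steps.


Compare features:
mood: A=imp vs B=imp -> unified: imp
person: A=1st vs B=_ -> unified: 1st
tense: A=fut vs B=past -> CLASH
Clash detected on feature 'tense' (fut vs past); unification fails.

CLASH on 'tense' (fut vs past)


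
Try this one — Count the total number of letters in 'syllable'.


Spell out 'syllable' and number each letter: s(1), y(2), l(3), l(4), a(5), b(6), l(7), e(8). Total: 8 letters.

8


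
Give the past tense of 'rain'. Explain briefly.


Apply rule: Add -ed. 'rain' becomes 'rained'.

rained


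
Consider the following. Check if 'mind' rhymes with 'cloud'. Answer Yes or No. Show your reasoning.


Rime (stressed vowel + following sounds) of 'mind': -ind = /aɪnd/
Rime of 'cloud': -oud = /aʊd/
/aɪnd/ and /aʊd/ are different ending sounds, so the words do not rhyme.

No


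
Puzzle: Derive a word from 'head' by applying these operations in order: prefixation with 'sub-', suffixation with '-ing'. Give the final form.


Step 1: Add prefix 'sub-' to 'head' = 'subhead'
Step 2: Add suffix '-ing' to 'subhead' = 'subheading'

subheading


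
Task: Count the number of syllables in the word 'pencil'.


Break 'pencil' into syllables: pen-cil -> pen | cil = 2 syllables

2 syllables


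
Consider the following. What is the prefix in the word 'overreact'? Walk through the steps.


The word 'overreact' = 'over' (prefix) + 'react' (root). The prefix is 'over'.

over


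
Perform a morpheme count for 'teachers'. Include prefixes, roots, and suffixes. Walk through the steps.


Decomposition: teach (root) + -er (suffix) + -s (plural) = 3 morpheme(s)

3 morphemes


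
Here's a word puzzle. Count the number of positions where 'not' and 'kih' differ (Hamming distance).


Alignment:
Position 1: 'n' vs 'k' = DIFFER
Position 2: 'o' vs 'i' = DIFFER
Position 3: 't' vs 'h' = DIFFER
Total differences: 3

3


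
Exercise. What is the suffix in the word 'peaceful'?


The word 'peaceful' = 'peace' (root) + '-ful' (suffix). The suffix is '-ful'.

ful


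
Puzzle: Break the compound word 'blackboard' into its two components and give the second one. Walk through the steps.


Split 'blackboard' into 'black' + 'board'. The second part is 'board'.

board


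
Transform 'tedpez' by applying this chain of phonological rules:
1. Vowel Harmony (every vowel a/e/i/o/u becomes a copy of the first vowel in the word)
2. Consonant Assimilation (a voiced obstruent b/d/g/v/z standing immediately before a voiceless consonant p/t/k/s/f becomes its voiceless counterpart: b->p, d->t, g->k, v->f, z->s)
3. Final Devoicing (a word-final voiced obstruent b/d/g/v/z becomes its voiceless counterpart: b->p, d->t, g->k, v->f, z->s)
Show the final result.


Starting form: 'tedpez'
Rule 1: Vowel Harmony: all vowels already match. No change.
Rule 2: Consonant Assimilation: voiced obstruent before voiceless consonant becomes voiceless ('dp' -> 'tp'). 'tedpez' -> 'tetpez'
Rule 3: Final Devoicing: word-final voiced obstruent 'z' becomes voiceless 's'. 'tetpez' -> 'tetpes'
Final form: 'tetpes'

tetpes


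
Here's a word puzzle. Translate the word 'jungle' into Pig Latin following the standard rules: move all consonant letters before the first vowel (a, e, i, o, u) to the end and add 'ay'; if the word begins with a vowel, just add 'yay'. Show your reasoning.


'jungle': move consonant cluster 'j' to end and add 'ay': 'unglejay'.

unglejay


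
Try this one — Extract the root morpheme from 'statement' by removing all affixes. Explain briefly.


Remove suffix '-ment' from 'statement' to get root 'state'.

state


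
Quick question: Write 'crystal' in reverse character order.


Reverse 'crystal' character by character: 'latsyrc'.

latsyrc


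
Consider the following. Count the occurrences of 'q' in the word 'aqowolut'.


Letter 'q' in 'aqowolut': found at position(s) 2 = 1 occurrence(s).

1


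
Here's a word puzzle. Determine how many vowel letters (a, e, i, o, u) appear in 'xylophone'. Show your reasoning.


Vowels in 'xylophone': o, o, e = 3 vowels.

3


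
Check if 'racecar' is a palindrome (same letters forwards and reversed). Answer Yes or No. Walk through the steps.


Forward: 'racecar'
Reversed: 'racecar'
They are identical.

Yes


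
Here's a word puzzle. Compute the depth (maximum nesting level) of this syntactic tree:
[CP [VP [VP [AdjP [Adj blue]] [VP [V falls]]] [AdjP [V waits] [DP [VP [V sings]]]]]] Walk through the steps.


Count bracket nesting levels:
'[' at pos 0: depth = 1
'[' at pos 4: depth = 2
'[' at pos 8: depth = 3
'[' at pos 12: depth = 4
'[' at pos 18: depth = 5
'[' at pos 30: depth = 4
'[' at pos 34: depth = 5
'[' at pos 46: depth = 3
'[' at pos 52: depth = 4
'[' at pos 62: depth = 4
'[' at pos 66: depth = 5
'[' at pos 70: depth = 6
Maximum depth reached: 6

6


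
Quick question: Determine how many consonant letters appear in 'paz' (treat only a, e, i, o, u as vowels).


Consonants in 'paz': p, z = 2 consonants.

2


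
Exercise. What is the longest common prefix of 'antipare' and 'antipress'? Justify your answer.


Compare from the start: 5 characters match: 'antip'. Mismatch at position 6: 'a' vs 'r'.

antip


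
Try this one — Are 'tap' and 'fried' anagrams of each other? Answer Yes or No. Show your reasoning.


Sorted letters of 'tap': 'apt'
Sorted letters of 'fried': 'defir'
They do not match.

No


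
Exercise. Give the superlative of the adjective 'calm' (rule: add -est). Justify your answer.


Apply superlative formation (add -est): 'calm' -> 'calmest'.

calmest


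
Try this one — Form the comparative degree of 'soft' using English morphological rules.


Apply comparative formation (add -er): 'soft' -> 'softer'.

softer


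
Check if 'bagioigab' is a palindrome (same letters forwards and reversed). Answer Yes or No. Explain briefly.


Forward: 'bagioigab'
Reversed: 'bagioigab'
They are identical.

Yes


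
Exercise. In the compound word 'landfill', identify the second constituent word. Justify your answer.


Split 'landfill' into 'land' + 'fill'. The second part is 'fill'.

fill


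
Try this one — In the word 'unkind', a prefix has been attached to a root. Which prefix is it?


The word 'unkind' = 'un' (prefix) + 'kind' (root). The prefix is 'un'.

un


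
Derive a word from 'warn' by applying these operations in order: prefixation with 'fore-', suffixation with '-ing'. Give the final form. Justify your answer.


Step 1: Add prefix 'fore-' to 'warn' = 'forewarn'
Step 2: Add suffix '-ing' to 'forewarn' = 'forewarning'

forewarning


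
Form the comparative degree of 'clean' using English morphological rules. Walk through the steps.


Apply comparative formation (add -er): 'clean' -> 'cleaner'.

cleaner


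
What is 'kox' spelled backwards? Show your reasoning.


Reverse 'kox' character by character: 'xok'.

xok


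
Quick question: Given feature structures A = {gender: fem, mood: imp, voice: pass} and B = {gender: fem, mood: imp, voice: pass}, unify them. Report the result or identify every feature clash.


Compare features:
gender: A=fem vs B=fem -> unified: fem
mood: A=imp vs B=imp -> unified: imp
voice: A=pass vs B=pass -> unified: pass
No clashes found.

Unified: {gender: fem, mood: imp, voice: pass}


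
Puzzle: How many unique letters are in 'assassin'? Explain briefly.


Unique letters in 'assassin': {a, i, n, s} = 4 distinct letters.

4


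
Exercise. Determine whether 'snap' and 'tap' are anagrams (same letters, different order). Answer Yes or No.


Sorted letters of 'snap': 'anps'
Sorted letters of 'tap': 'apt'
They do not match.

No


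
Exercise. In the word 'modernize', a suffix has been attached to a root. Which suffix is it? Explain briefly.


The word 'modernize' = 'modern' (root) + '-ize' (suffix). The suffix is '-ize'.

ize


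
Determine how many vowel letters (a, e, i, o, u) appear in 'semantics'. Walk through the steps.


Vowels in 'semantics': e, a, i = 3 vowels.

3


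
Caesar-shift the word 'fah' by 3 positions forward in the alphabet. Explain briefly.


Shift each letter by 3: f -> i, a -> d, h -> k. Result: 'idk'.

idk


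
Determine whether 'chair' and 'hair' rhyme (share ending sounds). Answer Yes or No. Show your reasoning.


Rime (stressed vowel + following sounds) of 'chair': -air = /ɛər/
Rime of 'hair': -air = /ɛər/
/ɛər/ and /ɛər/ are the same ending sound, so the words rhyme.

Yes


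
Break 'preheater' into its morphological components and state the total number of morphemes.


Step 1: Identify prefix: 'pre' (meaning: before)
Step 2: Identify root: 'heat'
Step 3: Identify suffix(es): 'er'
Decomposition: pre- (prefix: before) + heat (root) + -er (suffix: one who)
Total morphemes: 3

3 morphemes (pre- (prefix: before) + heat (root) + -er (suffix: one who))


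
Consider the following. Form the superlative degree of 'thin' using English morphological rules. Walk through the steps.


Apply superlative formation (double final consonant, add -est): 'thin' -> 'thinnest'.

thinnest


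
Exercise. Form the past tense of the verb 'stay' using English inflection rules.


Apply rule: Add -ed. 'stay' becomes 'stayed'.

stayed


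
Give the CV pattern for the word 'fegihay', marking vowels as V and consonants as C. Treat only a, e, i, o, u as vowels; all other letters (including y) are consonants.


Letter mapping: f = C, e = V, g = C, i = V, h = C, a = V, y = C.

CVCVCVC


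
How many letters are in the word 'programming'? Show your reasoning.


Spell out 'programming' and number each letter: p(1), r(2), o(3), g(4), r(5), a(6), m(7), m(8), i(9), n(10), g(11). Total: 11 letters.

11


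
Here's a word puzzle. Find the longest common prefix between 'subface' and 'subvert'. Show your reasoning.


Compare from the start: 3 characters match: 'sub'. Mismatch at position 4: 'f' vs 'v'.

sub


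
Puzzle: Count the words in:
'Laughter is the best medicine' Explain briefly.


Split into words: Laughter | is | the | best | medicine = 5 words.

5


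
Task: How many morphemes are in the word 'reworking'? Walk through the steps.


Decomposition: re- (prefix) + work (root) + -ing (suffix) = 3 morpheme(s)

3 morphemes


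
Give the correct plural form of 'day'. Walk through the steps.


Apply rule: Add -s. 'day' becomes 'days'.

days


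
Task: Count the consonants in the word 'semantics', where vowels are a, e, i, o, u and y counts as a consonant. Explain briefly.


Consonants in 'semantics': s, m, n, t, c, s = 6 consonants.

6


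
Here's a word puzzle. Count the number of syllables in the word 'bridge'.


Break 'bridge' into syllables: bridge -> bridge = 1 syllable

1 syllable


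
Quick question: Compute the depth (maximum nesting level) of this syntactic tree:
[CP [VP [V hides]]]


Count bracket nesting levels:
'[' at pos 0: depth = 1
'[' at pos 4: depth = 2
'[' at pos 8: depth = 3
Maximum depth reached: 3

3


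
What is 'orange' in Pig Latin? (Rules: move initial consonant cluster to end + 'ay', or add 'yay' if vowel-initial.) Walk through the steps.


'orange' starts with a vowel, so add 'yay': 'orangeyay'.

orangeyay


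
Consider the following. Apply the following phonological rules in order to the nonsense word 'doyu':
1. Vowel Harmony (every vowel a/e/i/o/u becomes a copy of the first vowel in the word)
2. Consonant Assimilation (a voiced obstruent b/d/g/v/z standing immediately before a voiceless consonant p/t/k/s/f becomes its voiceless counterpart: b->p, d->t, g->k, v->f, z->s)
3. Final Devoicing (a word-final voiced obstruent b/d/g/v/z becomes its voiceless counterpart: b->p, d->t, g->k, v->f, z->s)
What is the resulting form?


Starting form: 'doyu'
Rule 1: Vowel Harmony: all vowels become 'o' (matching first vowel). 'doyu' -> 'doyo'
Rule 2: Consonant Assimilation: no voiced obstruent (b/d/g/v/z) stands immediately before a voiceless consonant (p/t/k/s/f). No change.
Rule 3: Final Devoicing: the word ends in the vowel 'o', not a consonant. No change.
Final form: 'doyo'

doyo


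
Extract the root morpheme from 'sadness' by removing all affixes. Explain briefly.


Remove suffix '-ness' from 'sadness' to get root 'sad'.

sad


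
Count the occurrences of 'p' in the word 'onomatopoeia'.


Letter 'p' in 'onomatopoeia': found at position(s) 8 = 1 occurrence(s).

1


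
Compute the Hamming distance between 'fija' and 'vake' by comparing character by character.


Alignment:
Position 1: 'f' vs 'v' = DIFFER
Position 2: 'i' vs 'a' = DIFFER
Position 3: 'j' vs 'k' = DIFFER
Position 4: 'a' vs 'e' = DIFFER
Total differences: 4

4


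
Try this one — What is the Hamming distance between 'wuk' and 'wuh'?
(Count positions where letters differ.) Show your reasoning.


Alignment:
Position 1: 'w' vs 'w' = match
Position 2: 'u' vs 'u' = match
Position 3: 'k' vs 'h' = DIFFER
Total differences: 1

1


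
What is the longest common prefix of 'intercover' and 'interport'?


Compare from the start: 5 characters match: 'inter'. Mismatch at position 6: 'c' vs 'p'.

inter


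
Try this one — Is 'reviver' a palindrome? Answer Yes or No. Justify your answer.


Forward: 'reviver'
Reversed: 'reviver'
They are identical.

Yes


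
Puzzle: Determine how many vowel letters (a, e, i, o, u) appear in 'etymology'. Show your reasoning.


Vowels in 'etymology': e, o, o = 3 vowels.

3


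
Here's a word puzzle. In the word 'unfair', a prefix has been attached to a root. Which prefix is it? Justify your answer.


The word 'unfair' = 'un' (prefix) + 'fair' (root). The prefix is 'un'.

un


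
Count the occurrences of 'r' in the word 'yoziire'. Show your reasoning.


Letter 'r' in 'yoziire': found at position(s) 6 = 1 occurrence(s).

1


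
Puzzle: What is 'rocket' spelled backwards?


Reverse 'rocket' character by character: 'tekcor'.

tekcor


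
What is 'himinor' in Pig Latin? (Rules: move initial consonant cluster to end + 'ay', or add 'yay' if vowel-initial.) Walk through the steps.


'himinor': move consonant cluster 'h' to end and add 'ay': 'iminorhay'.

iminorhay


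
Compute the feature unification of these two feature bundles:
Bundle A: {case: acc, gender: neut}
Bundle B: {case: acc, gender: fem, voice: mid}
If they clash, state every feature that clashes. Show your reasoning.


Compare features:
case: A=acc vs B=acc -> unified: acc
gender: A=neut vs B=fem -> CLASH
voice: A=_ vs B=mid -> unified: mid
Clash detected on feature 'gender' (neut vs fem); unification fails.

CLASH on 'gender' (neut vs fem)
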